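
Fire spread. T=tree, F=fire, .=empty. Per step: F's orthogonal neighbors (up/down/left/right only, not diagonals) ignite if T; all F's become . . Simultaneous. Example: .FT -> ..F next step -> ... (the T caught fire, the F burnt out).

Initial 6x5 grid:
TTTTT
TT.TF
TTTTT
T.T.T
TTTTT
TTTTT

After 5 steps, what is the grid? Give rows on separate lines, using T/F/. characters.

Step 1: 3 trees catch fire, 1 burn out
  TTTTF
  TT.F.
  TTTTF
  T.T.T
  TTTTT
  TTTTT
Step 2: 3 trees catch fire, 3 burn out
  TTTF.
  TT...
  TTTF.
  T.T.F
  TTTTT
  TTTTT
Step 3: 3 trees catch fire, 3 burn out
  TTF..
  TT...
  TTF..
  T.T..
  TTTTF
  TTTTT
Step 4: 5 trees catch fire, 3 burn out
  TF...
  TT...
  TF...
  T.F..
  TTTF.
  TTTTF
Step 5: 5 trees catch fire, 5 burn out
  F....
  TF...
  F....
  T....
  TTF..
  TTTF.

F....
TF...
F....
T....
TTF..
TTTF.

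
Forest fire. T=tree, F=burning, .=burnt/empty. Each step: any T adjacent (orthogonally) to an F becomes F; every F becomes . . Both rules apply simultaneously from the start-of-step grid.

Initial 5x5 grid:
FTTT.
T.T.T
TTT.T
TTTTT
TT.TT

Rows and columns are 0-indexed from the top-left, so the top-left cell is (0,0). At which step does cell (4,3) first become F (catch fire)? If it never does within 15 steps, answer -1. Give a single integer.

Step 1: cell (4,3)='T' (+2 fires, +1 burnt)
Step 2: cell (4,3)='T' (+2 fires, +2 burnt)
Step 3: cell (4,3)='T' (+4 fires, +2 burnt)
Step 4: cell (4,3)='T' (+3 fires, +4 burnt)
Step 5: cell (4,3)='T' (+2 fires, +3 burnt)
Step 6: cell (4,3)='T' (+1 fires, +2 burnt)
Step 7: cell (4,3)='F' (+2 fires, +1 burnt)
  -> target ignites at step 7
Step 8: cell (4,3)='.' (+2 fires, +2 burnt)
Step 9: cell (4,3)='.' (+1 fires, +2 burnt)
Step 10: cell (4,3)='.' (+0 fires, +1 burnt)
  fire out at step 10

7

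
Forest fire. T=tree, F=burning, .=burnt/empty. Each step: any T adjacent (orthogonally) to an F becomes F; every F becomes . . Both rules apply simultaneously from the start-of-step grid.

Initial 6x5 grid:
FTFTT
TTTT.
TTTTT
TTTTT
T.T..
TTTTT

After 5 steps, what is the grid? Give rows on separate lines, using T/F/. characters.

Step 1: 4 trees catch fire, 2 burn out
  .F.FT
  FTFT.
  TTTTT
  TTTTT
  T.T..
  TTTTT
Step 2: 5 trees catch fire, 4 burn out
  ....F
  .F.F.
  FTFTT
  TTTTT
  T.T..
  TTTTT
Step 3: 4 trees catch fire, 5 burn out
  .....
  .....
  .F.FT
  FTFTT
  T.T..
  TTTTT
Step 4: 5 trees catch fire, 4 burn out
  .....
  .....
  ....F
  .F.FT
  F.F..
  TTTTT
Step 5: 3 trees catch fire, 5 burn out
  .....
  .....
  .....
  ....F
  .....
  FTFTT

.....
.....
.....
....F
.....
FTFTT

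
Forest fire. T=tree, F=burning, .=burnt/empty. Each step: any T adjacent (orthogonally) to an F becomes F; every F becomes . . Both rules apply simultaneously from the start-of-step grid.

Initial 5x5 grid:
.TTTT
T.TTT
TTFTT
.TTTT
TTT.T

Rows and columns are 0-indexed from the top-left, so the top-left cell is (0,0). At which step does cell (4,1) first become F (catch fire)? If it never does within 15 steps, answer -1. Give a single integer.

Step 1: cell (4,1)='T' (+4 fires, +1 burnt)
Step 2: cell (4,1)='T' (+7 fires, +4 burnt)
Step 3: cell (4,1)='F' (+6 fires, +7 burnt)
  -> target ignites at step 3
Step 4: cell (4,1)='.' (+3 fires, +6 burnt)
Step 5: cell (4,1)='.' (+0 fires, +3 burnt)
  fire out at step 5

3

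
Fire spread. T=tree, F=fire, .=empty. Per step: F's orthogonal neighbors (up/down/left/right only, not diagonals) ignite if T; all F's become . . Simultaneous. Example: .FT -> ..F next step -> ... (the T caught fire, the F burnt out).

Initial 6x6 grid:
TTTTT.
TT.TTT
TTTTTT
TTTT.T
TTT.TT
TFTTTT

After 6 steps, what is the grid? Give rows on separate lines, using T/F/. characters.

Step 1: 3 trees catch fire, 1 burn out
  TTTTT.
  TT.TTT
  TTTTTT
  TTTT.T
  TFT.TT
  F.FTTT
Step 2: 4 trees catch fire, 3 burn out
  TTTTT.
  TT.TTT
  TTTTTT
  TFTT.T
  F.F.TT
  ...FTT
Step 3: 4 trees catch fire, 4 burn out
  TTTTT.
  TT.TTT
  TFTTTT
  F.FT.T
  ....TT
  ....FT
Step 4: 6 trees catch fire, 4 burn out
  TTTTT.
  TF.TTT
  F.FTTT
  ...F.T
  ....FT
  .....F
Step 5: 4 trees catch fire, 6 burn out
  TFTTT.
  F..TTT
  ...FTT
  .....T
  .....F
  ......
Step 6: 5 trees catch fire, 4 burn out
  F.FTT.
  ...FTT
  ....FT
  .....F
  ......
  ......

F.FTT.
...FTT
....FT
.....F
......
......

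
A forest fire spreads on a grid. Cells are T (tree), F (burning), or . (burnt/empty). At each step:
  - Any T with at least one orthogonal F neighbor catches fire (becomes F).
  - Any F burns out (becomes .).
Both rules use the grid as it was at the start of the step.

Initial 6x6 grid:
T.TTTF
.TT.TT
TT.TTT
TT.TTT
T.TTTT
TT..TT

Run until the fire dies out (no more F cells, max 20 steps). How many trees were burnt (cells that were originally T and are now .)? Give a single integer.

Step 1: +2 fires, +1 burnt (F count now 2)
Step 2: +3 fires, +2 burnt (F count now 3)
Step 3: +3 fires, +3 burnt (F count now 3)
Step 4: +4 fires, +3 burnt (F count now 4)
Step 5: +4 fires, +4 burnt (F count now 4)
Step 6: +3 fires, +4 burnt (F count now 3)
Step 7: +3 fires, +3 burnt (F count now 3)
Step 8: +1 fires, +3 burnt (F count now 1)
Step 9: +1 fires, +1 burnt (F count now 1)
Step 10: +1 fires, +1 burnt (F count now 1)
Step 11: +1 fires, +1 burnt (F count now 1)
Step 12: +0 fires, +1 burnt (F count now 0)
Fire out after step 12
Initially T: 27, now '.': 35
Total burnt (originally-T cells now '.'): 26

Answer: 26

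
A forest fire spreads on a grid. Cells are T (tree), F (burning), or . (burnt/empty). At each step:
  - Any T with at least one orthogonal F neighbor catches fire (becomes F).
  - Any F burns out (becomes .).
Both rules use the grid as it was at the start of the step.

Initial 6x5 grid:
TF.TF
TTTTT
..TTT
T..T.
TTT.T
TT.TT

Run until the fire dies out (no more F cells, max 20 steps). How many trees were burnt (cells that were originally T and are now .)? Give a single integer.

Answer: 11

Derivation:
Step 1: +4 fires, +2 burnt (F count now 4)
Step 2: +4 fires, +4 burnt (F count now 4)
Step 3: +2 fires, +4 burnt (F count now 2)
Step 4: +1 fires, +2 burnt (F count now 1)
Step 5: +0 fires, +1 burnt (F count now 0)
Fire out after step 5
Initially T: 20, now '.': 21
Total burnt (originally-T cells now '.'): 11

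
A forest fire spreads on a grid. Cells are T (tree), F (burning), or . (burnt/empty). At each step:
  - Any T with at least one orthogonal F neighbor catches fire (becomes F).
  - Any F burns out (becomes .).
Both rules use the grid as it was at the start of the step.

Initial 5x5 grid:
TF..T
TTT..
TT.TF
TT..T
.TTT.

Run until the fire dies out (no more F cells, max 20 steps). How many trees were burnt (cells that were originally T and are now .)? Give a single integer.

Answer: 13

Derivation:
Step 1: +4 fires, +2 burnt (F count now 4)
Step 2: +3 fires, +4 burnt (F count now 3)
Step 3: +2 fires, +3 burnt (F count now 2)
Step 4: +2 fires, +2 burnt (F count now 2)
Step 5: +1 fires, +2 burnt (F count now 1)
Step 6: +1 fires, +1 burnt (F count now 1)
Step 7: +0 fires, +1 burnt (F count now 0)
Fire out after step 7
Initially T: 14, now '.': 24
Total burnt (originally-T cells now '.'): 13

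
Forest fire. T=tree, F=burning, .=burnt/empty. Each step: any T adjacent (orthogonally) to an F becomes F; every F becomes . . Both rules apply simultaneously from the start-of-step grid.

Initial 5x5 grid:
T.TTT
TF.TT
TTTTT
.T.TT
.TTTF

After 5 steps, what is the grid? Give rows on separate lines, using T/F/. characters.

Step 1: 4 trees catch fire, 2 burn out
  T.TTT
  F..TT
  TFTTT
  .T.TF
  .TTF.
Step 2: 7 trees catch fire, 4 burn out
  F.TTT
  ...TT
  F.FTF
  .F.F.
  .TF..
Step 3: 3 trees catch fire, 7 burn out
  ..TTT
  ...TF
  ...F.
  .....
  .F...
Step 4: 2 trees catch fire, 3 burn out
  ..TTF
  ...F.
  .....
  .....
  .....
Step 5: 1 trees catch fire, 2 burn out
  ..TF.
  .....
  .....
  .....
  .....

..TF.
.....
.....
.....
.....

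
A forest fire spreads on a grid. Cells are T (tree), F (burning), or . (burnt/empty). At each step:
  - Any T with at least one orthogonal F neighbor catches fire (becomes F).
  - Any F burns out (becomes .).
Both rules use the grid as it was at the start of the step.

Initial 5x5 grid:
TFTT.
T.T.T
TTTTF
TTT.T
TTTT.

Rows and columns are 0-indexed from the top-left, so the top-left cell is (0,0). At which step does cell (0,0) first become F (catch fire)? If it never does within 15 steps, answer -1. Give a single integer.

Step 1: cell (0,0)='F' (+5 fires, +2 burnt)
  -> target ignites at step 1
Step 2: cell (0,0)='.' (+4 fires, +5 burnt)
Step 3: cell (0,0)='.' (+3 fires, +4 burnt)
Step 4: cell (0,0)='.' (+3 fires, +3 burnt)
Step 5: cell (0,0)='.' (+3 fires, +3 burnt)
Step 6: cell (0,0)='.' (+0 fires, +3 burnt)
  fire out at step 6

1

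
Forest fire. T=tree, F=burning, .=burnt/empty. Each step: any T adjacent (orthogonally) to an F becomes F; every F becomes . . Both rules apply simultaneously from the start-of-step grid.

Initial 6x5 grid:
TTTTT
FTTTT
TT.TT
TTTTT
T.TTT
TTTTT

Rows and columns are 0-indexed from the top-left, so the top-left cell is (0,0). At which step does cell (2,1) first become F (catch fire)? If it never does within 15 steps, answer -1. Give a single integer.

Step 1: cell (2,1)='T' (+3 fires, +1 burnt)
Step 2: cell (2,1)='F' (+4 fires, +3 burnt)
  -> target ignites at step 2
Step 3: cell (2,1)='.' (+4 fires, +4 burnt)
Step 4: cell (2,1)='.' (+5 fires, +4 burnt)
Step 5: cell (2,1)='.' (+5 fires, +5 burnt)
Step 6: cell (2,1)='.' (+3 fires, +5 burnt)
Step 7: cell (2,1)='.' (+2 fires, +3 burnt)
Step 8: cell (2,1)='.' (+1 fires, +2 burnt)
Step 9: cell (2,1)='.' (+0 fires, +1 burnt)
  fire out at step 9

2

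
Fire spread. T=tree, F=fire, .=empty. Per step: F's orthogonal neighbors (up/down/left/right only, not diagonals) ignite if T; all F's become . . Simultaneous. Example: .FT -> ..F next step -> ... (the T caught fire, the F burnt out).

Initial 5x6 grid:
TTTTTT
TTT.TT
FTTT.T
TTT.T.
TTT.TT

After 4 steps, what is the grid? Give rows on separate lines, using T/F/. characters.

Step 1: 3 trees catch fire, 1 burn out
  TTTTTT
  FTT.TT
  .FTT.T
  FTT.T.
  TTT.TT
Step 2: 5 trees catch fire, 3 burn out
  FTTTTT
  .FT.TT
  ..FT.T
  .FT.T.
  FTT.TT
Step 3: 5 trees catch fire, 5 burn out
  .FTTTT
  ..F.TT
  ...F.T
  ..F.T.
  .FT.TT
Step 4: 2 trees catch fire, 5 burn out
  ..FTTT
  ....TT
  .....T
  ....T.
  ..F.TT

..FTTT
....TT
.....T
....T.
..F.TT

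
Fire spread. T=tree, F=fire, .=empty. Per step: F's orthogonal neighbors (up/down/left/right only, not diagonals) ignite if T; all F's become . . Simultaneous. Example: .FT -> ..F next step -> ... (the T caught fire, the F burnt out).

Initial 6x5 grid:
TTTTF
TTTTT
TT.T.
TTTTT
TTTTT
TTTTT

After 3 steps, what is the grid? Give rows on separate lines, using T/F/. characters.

Step 1: 2 trees catch fire, 1 burn out
  TTTF.
  TTTTF
  TT.T.
  TTTTT
  TTTTT
  TTTTT
Step 2: 2 trees catch fire, 2 burn out
  TTF..
  TTTF.
  TT.T.
  TTTTT
  TTTTT
  TTTTT
Step 3: 3 trees catch fire, 2 burn out
  TF...
  TTF..
  TT.F.
  TTTTT
  TTTTT
  TTTTT

TF...
TTF..
TT.F.
TTTTT
TTTTT
TTTTT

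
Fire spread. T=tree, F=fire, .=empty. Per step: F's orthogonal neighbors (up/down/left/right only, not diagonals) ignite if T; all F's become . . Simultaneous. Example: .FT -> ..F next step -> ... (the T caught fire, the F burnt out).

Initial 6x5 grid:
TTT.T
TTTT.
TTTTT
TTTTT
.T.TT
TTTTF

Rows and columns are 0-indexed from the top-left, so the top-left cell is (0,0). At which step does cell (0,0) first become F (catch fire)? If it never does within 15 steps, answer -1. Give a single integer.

Step 1: cell (0,0)='T' (+2 fires, +1 burnt)
Step 2: cell (0,0)='T' (+3 fires, +2 burnt)
Step 3: cell (0,0)='T' (+3 fires, +3 burnt)
Step 4: cell (0,0)='T' (+4 fires, +3 burnt)
Step 5: cell (0,0)='T' (+3 fires, +4 burnt)
Step 6: cell (0,0)='T' (+3 fires, +3 burnt)
Step 7: cell (0,0)='T' (+3 fires, +3 burnt)
Step 8: cell (0,0)='T' (+2 fires, +3 burnt)
Step 9: cell (0,0)='F' (+1 fires, +2 burnt)
  -> target ignites at step 9
Step 10: cell (0,0)='.' (+0 fires, +1 burnt)
  fire out at step 10

9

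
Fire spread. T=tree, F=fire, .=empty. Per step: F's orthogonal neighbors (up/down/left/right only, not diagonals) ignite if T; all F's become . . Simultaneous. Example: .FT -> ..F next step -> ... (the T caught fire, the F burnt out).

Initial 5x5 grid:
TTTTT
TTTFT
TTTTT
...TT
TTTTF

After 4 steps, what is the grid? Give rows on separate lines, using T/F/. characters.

Step 1: 6 trees catch fire, 2 burn out
  TTTFT
  TTF.F
  TTTFT
  ...TF
  TTTF.
Step 2: 7 trees catch fire, 6 burn out
  TTF.F
  TF...
  TTF.F
  ...F.
  TTF..
Step 3: 4 trees catch fire, 7 burn out
  TF...
  F....
  TF...
  .....
  TF...
Step 4: 3 trees catch fire, 4 burn out
  F....
  .....
  F....
  .....
  F....

F....
.....
F....
.....
F....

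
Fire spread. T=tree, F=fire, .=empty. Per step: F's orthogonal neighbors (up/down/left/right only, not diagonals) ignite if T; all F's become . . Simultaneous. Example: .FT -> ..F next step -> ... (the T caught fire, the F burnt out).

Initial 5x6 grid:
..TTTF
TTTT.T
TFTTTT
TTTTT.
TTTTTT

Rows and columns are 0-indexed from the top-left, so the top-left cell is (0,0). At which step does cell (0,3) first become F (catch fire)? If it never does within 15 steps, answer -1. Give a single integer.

Step 1: cell (0,3)='T' (+6 fires, +2 burnt)
Step 2: cell (0,3)='F' (+8 fires, +6 burnt)
  -> target ignites at step 2
Step 3: cell (0,3)='.' (+6 fires, +8 burnt)
Step 4: cell (0,3)='.' (+2 fires, +6 burnt)
Step 5: cell (0,3)='.' (+1 fires, +2 burnt)
Step 6: cell (0,3)='.' (+1 fires, +1 burnt)
Step 7: cell (0,3)='.' (+0 fires, +1 burnt)
  fire out at step 7

2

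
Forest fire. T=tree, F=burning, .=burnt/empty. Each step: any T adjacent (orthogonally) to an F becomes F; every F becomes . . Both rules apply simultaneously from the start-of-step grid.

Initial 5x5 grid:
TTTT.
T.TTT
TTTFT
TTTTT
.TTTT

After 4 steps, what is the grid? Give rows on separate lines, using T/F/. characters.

Step 1: 4 trees catch fire, 1 burn out
  TTTT.
  T.TFT
  TTF.F
  TTTFT
  .TTTT
Step 2: 7 trees catch fire, 4 burn out
  TTTF.
  T.F.F
  TF...
  TTF.F
  .TTFT
Step 3: 5 trees catch fire, 7 burn out
  TTF..
  T....
  F....
  TF...
  .TF.F
Step 4: 4 trees catch fire, 5 burn out
  TF...
  F....
  .....
  F....
  .F...

TF...
F....
.....
F....
.F...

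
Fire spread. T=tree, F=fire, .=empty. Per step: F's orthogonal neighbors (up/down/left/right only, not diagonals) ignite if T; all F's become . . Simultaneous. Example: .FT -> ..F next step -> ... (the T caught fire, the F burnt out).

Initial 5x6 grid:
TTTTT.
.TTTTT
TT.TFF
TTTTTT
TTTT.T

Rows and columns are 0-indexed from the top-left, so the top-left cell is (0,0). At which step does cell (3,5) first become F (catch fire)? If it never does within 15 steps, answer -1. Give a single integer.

Step 1: cell (3,5)='F' (+5 fires, +2 burnt)
  -> target ignites at step 1
Step 2: cell (3,5)='.' (+4 fires, +5 burnt)
Step 3: cell (3,5)='.' (+4 fires, +4 burnt)
Step 4: cell (3,5)='.' (+4 fires, +4 burnt)
Step 5: cell (3,5)='.' (+4 fires, +4 burnt)
Step 6: cell (3,5)='.' (+3 fires, +4 burnt)
Step 7: cell (3,5)='.' (+0 fires, +3 burnt)
  fire out at step 7

1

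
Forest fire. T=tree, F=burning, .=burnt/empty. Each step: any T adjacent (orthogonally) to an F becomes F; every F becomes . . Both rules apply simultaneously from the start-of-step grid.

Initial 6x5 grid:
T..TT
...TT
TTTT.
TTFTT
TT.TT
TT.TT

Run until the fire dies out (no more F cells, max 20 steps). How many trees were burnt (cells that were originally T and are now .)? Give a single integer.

Answer: 20

Derivation:
Step 1: +3 fires, +1 burnt (F count now 3)
Step 2: +6 fires, +3 burnt (F count now 6)
Step 3: +6 fires, +6 burnt (F count now 6)
Step 4: +4 fires, +6 burnt (F count now 4)
Step 5: +1 fires, +4 burnt (F count now 1)
Step 6: +0 fires, +1 burnt (F count now 0)
Fire out after step 6
Initially T: 21, now '.': 29
Total burnt (originally-T cells now '.'): 20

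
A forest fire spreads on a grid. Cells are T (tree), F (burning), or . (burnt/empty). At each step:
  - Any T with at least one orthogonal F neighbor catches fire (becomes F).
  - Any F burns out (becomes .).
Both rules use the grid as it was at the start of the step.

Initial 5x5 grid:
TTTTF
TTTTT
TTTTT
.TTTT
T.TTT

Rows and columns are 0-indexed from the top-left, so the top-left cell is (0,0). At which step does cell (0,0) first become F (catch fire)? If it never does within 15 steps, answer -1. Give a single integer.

Step 1: cell (0,0)='T' (+2 fires, +1 burnt)
Step 2: cell (0,0)='T' (+3 fires, +2 burnt)
Step 3: cell (0,0)='T' (+4 fires, +3 burnt)
Step 4: cell (0,0)='F' (+5 fires, +4 burnt)
  -> target ignites at step 4
Step 5: cell (0,0)='.' (+4 fires, +5 burnt)
Step 6: cell (0,0)='.' (+3 fires, +4 burnt)
Step 7: cell (0,0)='.' (+0 fires, +3 burnt)
  fire out at step 7

4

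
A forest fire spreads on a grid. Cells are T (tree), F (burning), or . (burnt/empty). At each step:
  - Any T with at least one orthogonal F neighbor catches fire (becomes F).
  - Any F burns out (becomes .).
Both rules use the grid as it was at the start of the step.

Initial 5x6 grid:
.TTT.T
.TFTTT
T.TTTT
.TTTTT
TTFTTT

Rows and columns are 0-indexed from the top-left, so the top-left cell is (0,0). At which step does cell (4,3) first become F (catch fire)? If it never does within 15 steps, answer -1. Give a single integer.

Step 1: cell (4,3)='F' (+7 fires, +2 burnt)
  -> target ignites at step 1
Step 2: cell (4,3)='.' (+8 fires, +7 burnt)
Step 3: cell (4,3)='.' (+4 fires, +8 burnt)
Step 4: cell (4,3)='.' (+3 fires, +4 burnt)
Step 5: cell (4,3)='.' (+0 fires, +3 burnt)
  fire out at step 5

1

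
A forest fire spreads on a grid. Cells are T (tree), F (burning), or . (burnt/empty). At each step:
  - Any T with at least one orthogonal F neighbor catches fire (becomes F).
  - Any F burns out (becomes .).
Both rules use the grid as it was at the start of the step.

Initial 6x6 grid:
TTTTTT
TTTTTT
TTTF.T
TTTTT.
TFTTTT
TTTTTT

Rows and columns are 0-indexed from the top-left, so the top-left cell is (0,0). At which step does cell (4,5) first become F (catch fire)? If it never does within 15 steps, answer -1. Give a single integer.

Step 1: cell (4,5)='T' (+7 fires, +2 burnt)
Step 2: cell (4,5)='T' (+10 fires, +7 burnt)
Step 3: cell (4,5)='T' (+7 fires, +10 burnt)
Step 4: cell (4,5)='F' (+6 fires, +7 burnt)
  -> target ignites at step 4
Step 5: cell (4,5)='.' (+2 fires, +6 burnt)
Step 6: cell (4,5)='.' (+0 fires, +2 burnt)
  fire out at step 6

4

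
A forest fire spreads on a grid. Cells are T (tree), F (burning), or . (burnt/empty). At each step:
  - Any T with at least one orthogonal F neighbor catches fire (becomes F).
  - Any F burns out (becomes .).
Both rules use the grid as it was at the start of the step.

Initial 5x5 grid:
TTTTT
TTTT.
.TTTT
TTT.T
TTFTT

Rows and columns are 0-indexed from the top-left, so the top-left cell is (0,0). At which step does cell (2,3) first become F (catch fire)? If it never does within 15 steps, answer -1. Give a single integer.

Step 1: cell (2,3)='T' (+3 fires, +1 burnt)
Step 2: cell (2,3)='T' (+4 fires, +3 burnt)
Step 3: cell (2,3)='F' (+5 fires, +4 burnt)
  -> target ignites at step 3
Step 4: cell (2,3)='.' (+4 fires, +5 burnt)
Step 5: cell (2,3)='.' (+3 fires, +4 burnt)
Step 6: cell (2,3)='.' (+2 fires, +3 burnt)
Step 7: cell (2,3)='.' (+0 fires, +2 burnt)
  fire out at step 7

3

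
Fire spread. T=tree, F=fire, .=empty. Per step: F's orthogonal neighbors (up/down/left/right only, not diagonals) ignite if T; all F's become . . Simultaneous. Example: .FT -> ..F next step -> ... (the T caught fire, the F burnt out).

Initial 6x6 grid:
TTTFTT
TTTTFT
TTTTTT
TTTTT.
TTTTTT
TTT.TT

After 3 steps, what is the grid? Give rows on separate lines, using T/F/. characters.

Step 1: 5 trees catch fire, 2 burn out
  TTF.FT
  TTTF.F
  TTTTFT
  TTTTT.
  TTTTTT
  TTT.TT
Step 2: 6 trees catch fire, 5 burn out
  TF...F
  TTF...
  TTTF.F
  TTTTF.
  TTTTTT
  TTT.TT
Step 3: 5 trees catch fire, 6 burn out
  F.....
  TF....
  TTF...
  TTTF..
  TTTTFT
  TTT.TT

F.....
TF....
TTF...
TTTF..
TTTTFT
TTT.TT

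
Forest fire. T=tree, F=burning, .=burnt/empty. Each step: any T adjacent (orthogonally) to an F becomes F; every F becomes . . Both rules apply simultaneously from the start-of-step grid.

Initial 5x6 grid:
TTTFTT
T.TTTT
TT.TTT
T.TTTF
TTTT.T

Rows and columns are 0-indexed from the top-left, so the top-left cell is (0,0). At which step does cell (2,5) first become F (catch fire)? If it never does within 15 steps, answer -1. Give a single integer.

Step 1: cell (2,5)='F' (+6 fires, +2 burnt)
  -> target ignites at step 1
Step 2: cell (2,5)='.' (+8 fires, +6 burnt)
Step 3: cell (2,5)='.' (+3 fires, +8 burnt)
Step 4: cell (2,5)='.' (+2 fires, +3 burnt)
Step 5: cell (2,5)='.' (+2 fires, +2 burnt)
Step 6: cell (2,5)='.' (+3 fires, +2 burnt)
Step 7: cell (2,5)='.' (+0 fires, +3 burnt)
  fire out at step 7

1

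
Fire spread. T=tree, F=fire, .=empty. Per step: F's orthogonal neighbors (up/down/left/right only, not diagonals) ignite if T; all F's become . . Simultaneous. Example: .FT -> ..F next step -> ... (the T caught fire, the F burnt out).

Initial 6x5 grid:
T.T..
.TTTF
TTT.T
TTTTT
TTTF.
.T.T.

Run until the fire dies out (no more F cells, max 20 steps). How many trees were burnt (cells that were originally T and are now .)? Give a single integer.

Answer: 18

Derivation:
Step 1: +5 fires, +2 burnt (F count now 5)
Step 2: +4 fires, +5 burnt (F count now 4)
Step 3: +6 fires, +4 burnt (F count now 6)
Step 4: +2 fires, +6 burnt (F count now 2)
Step 5: +1 fires, +2 burnt (F count now 1)
Step 6: +0 fires, +1 burnt (F count now 0)
Fire out after step 6
Initially T: 19, now '.': 29
Total burnt (originally-T cells now '.'): 18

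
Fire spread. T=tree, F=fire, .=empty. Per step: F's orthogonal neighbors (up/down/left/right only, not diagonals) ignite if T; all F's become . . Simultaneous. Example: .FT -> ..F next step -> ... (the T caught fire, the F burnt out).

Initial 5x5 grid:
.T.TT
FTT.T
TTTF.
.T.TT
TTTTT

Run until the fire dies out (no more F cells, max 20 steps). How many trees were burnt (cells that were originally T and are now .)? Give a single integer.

Answer: 14

Derivation:
Step 1: +4 fires, +2 burnt (F count now 4)
Step 2: +5 fires, +4 burnt (F count now 5)
Step 3: +3 fires, +5 burnt (F count now 3)
Step 4: +1 fires, +3 burnt (F count now 1)
Step 5: +1 fires, +1 burnt (F count now 1)
Step 6: +0 fires, +1 burnt (F count now 0)
Fire out after step 6
Initially T: 17, now '.': 22
Total burnt (originally-T cells now '.'): 14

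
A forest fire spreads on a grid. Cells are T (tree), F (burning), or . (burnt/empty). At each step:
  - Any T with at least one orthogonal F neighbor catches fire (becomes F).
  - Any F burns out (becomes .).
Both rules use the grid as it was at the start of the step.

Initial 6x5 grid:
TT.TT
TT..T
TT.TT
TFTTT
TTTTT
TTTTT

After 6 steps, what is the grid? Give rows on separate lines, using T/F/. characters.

Step 1: 4 trees catch fire, 1 burn out
  TT.TT
  TT..T
  TF.TT
  F.FTT
  TFTTT
  TTTTT
Step 2: 6 trees catch fire, 4 burn out
  TT.TT
  TF..T
  F..TT
  ...FT
  F.FTT
  TFTTT
Step 3: 7 trees catch fire, 6 burn out
  TF.TT
  F...T
  ...FT
  ....F
  ...FT
  F.FTT
Step 4: 4 trees catch fire, 7 burn out
  F..TT
  ....T
  ....F
  .....
  ....F
  ...FT
Step 5: 2 trees catch fire, 4 burn out
  ...TT
  ....F
  .....
  .....
  .....
  ....F
Step 6: 1 trees catch fire, 2 burn out
  ...TF
  .....
  .....
  .....
  .....
  .....

...TF
.....
.....
.....
.....
.....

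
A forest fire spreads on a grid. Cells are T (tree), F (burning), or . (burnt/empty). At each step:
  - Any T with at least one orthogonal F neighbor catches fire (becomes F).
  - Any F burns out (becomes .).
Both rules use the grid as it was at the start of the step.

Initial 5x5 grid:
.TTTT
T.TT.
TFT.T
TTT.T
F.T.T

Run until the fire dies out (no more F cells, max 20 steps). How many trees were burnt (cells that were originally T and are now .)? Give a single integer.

Answer: 13

Derivation:
Step 1: +4 fires, +2 burnt (F count now 4)
Step 2: +3 fires, +4 burnt (F count now 3)
Step 3: +3 fires, +3 burnt (F count now 3)
Step 4: +2 fires, +3 burnt (F count now 2)
Step 5: +1 fires, +2 burnt (F count now 1)
Step 6: +0 fires, +1 burnt (F count now 0)
Fire out after step 6
Initially T: 16, now '.': 22
Total burnt (originally-T cells now '.'): 13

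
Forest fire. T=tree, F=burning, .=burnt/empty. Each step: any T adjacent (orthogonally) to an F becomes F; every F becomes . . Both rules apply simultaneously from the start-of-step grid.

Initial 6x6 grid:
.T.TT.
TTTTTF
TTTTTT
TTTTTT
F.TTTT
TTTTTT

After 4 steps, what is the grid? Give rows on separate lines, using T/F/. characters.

Step 1: 4 trees catch fire, 2 burn out
  .T.TT.
  TTTTF.
  TTTTTF
  FTTTTT
  ..TTTT
  FTTTTT
Step 2: 7 trees catch fire, 4 burn out
  .T.TF.
  TTTF..
  FTTTF.
  .FTTTF
  ..TTTT
  .FTTTT
Step 3: 9 trees catch fire, 7 burn out
  .T.F..
  FTF...
  .FTF..
  ..FTF.
  ..TTTF
  ..FTTT
Step 4: 7 trees catch fire, 9 burn out
  .T....
  .F....
  ..F...
  ...F..
  ..FTF.
  ...FTF

.T....
.F....
..F...
...F..
..FTF.
...FTF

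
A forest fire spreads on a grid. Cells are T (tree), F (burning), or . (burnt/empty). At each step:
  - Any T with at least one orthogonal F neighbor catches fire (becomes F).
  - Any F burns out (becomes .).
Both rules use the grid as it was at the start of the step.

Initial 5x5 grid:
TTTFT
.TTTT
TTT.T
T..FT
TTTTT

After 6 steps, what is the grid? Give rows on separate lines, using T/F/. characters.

Step 1: 5 trees catch fire, 2 burn out
  TTF.F
  .TTFT
  TTT.T
  T...F
  TTTFT
Step 2: 6 trees catch fire, 5 burn out
  TF...
  .TF.F
  TTT.F
  T....
  TTF.F
Step 3: 4 trees catch fire, 6 burn out
  F....
  .F...
  TTF..
  T....
  TF...
Step 4: 2 trees catch fire, 4 burn out
  .....
  .....
  TF...
  T....
  F....
Step 5: 2 trees catch fire, 2 burn out
  .....
  .....
  F....
  F....
  .....
Step 6: 0 trees catch fire, 2 burn out
  .....
  .....
  .....
  .....
  .....

.....
.....
.....
.....
.....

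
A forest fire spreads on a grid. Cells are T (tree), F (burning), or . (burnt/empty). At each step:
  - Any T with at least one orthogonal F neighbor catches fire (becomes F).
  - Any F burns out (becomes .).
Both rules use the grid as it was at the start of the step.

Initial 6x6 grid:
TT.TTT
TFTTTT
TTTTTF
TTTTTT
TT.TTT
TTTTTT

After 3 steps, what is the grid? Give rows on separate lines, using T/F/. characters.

Step 1: 7 trees catch fire, 2 burn out
  TF.TTT
  F.FTTF
  TFTTF.
  TTTTTF
  TT.TTT
  TTTTTT
Step 2: 10 trees catch fire, 7 burn out
  F..TTF
  ...FF.
  F.FF..
  TFTTF.
  TT.TTF
  TTTTTT
Step 3: 8 trees catch fire, 10 burn out
  ...FF.
  ......
  ......
  F.FF..
  TF.TF.
  TTTTTF

...FF.
......
......
F.FF..
TF.TF.
TTTTTF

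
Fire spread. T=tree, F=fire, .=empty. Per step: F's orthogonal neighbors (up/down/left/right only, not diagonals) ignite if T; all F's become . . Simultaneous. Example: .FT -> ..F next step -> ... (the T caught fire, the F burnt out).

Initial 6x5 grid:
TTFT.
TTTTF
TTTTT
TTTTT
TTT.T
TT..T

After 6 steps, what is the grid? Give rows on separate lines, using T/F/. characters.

Step 1: 5 trees catch fire, 2 burn out
  TF.F.
  TTFF.
  TTTTF
  TTTTT
  TTT.T
  TT..T
Step 2: 5 trees catch fire, 5 burn out
  F....
  TF...
  TTFF.
  TTTTF
  TTT.T
  TT..T
Step 3: 5 trees catch fire, 5 burn out
  .....
  F....
  TF...
  TTFF.
  TTT.F
  TT..T
Step 4: 4 trees catch fire, 5 burn out
  .....
  .....
  F....
  TF...
  TTF..
  TT..F
Step 5: 2 trees catch fire, 4 burn out
  .....
  .....
  .....
  F....
  TF...
  TT...
Step 6: 2 trees catch fire, 2 burn out
  .....
  .....
  .....
  .....
  F....
  TF...

.....
.....
.....
.....
F....
TF...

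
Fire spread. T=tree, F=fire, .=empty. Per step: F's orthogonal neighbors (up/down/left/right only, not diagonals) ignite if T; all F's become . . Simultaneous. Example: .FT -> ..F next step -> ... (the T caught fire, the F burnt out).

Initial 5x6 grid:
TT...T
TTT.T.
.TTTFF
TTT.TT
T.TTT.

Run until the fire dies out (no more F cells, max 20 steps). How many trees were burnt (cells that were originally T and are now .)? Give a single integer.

Answer: 18

Derivation:
Step 1: +4 fires, +2 burnt (F count now 4)
Step 2: +2 fires, +4 burnt (F count now 2)
Step 3: +4 fires, +2 burnt (F count now 4)
Step 4: +3 fires, +4 burnt (F count now 3)
Step 5: +3 fires, +3 burnt (F count now 3)
Step 6: +2 fires, +3 burnt (F count now 2)
Step 7: +0 fires, +2 burnt (F count now 0)
Fire out after step 7
Initially T: 19, now '.': 29
Total burnt (originally-T cells now '.'): 18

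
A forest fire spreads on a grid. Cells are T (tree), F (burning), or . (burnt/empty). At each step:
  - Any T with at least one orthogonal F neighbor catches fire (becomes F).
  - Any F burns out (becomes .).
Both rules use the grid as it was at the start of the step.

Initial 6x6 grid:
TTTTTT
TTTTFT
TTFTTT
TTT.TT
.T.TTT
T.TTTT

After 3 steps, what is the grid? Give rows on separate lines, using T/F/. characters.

Step 1: 8 trees catch fire, 2 burn out
  TTTTFT
  TTFF.F
  TF.FFT
  TTF.TT
  .T.TTT
  T.TTTT
Step 2: 8 trees catch fire, 8 burn out
  TTFF.F
  TF....
  F....F
  TF..FT
  .T.TTT
  T.TTTT
Step 3: 6 trees catch fire, 8 burn out
  TF....
  F.....
  ......
  F....F
  .F.TFT
  T.TTTT

TF....
F.....
......
F....F
.F.TFT
T.TTTT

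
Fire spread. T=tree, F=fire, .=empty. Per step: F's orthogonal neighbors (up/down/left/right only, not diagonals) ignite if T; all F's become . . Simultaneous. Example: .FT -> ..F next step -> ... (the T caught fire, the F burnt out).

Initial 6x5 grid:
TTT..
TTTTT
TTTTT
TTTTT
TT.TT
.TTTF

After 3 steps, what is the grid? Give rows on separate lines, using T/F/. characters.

Step 1: 2 trees catch fire, 1 burn out
  TTT..
  TTTTT
  TTTTT
  TTTTT
  TT.TF
  .TTF.
Step 2: 3 trees catch fire, 2 burn out
  TTT..
  TTTTT
  TTTTT
  TTTTF
  TT.F.
  .TF..
Step 3: 3 trees catch fire, 3 burn out
  TTT..
  TTTTT
  TTTTF
  TTTF.
  TT...
  .F...

TTT..
TTTTT
TTTTF
TTTF.
TT...
.F...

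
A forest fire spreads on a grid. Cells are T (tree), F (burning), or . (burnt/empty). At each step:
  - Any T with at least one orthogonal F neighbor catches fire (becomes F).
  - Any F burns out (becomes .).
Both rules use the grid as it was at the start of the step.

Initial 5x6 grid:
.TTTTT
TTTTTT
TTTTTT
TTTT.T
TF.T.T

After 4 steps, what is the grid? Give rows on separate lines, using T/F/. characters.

Step 1: 2 trees catch fire, 1 burn out
  .TTTTT
  TTTTTT
  TTTTTT
  TFTT.T
  F..T.T
Step 2: 3 trees catch fire, 2 burn out
  .TTTTT
  TTTTTT
  TFTTTT
  F.FT.T
  ...T.T
Step 3: 4 trees catch fire, 3 burn out
  .TTTTT
  TFTTTT
  F.FTTT
  ...F.T
  ...T.T
Step 4: 5 trees catch fire, 4 burn out
  .FTTTT
  F.FTTT
  ...FTT
  .....T
  ...F.T

.FTTTT
F.FTTT
...FTT
.....T
...F.T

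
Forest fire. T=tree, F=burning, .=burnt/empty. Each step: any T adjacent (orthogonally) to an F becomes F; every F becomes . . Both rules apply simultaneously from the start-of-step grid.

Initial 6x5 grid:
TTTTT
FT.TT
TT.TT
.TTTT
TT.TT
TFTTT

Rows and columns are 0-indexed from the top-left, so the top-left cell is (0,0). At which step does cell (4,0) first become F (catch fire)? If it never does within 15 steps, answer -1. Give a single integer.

Step 1: cell (4,0)='T' (+6 fires, +2 burnt)
Step 2: cell (4,0)='F' (+5 fires, +6 burnt)
  -> target ignites at step 2
Step 3: cell (4,0)='.' (+4 fires, +5 burnt)
Step 4: cell (4,0)='.' (+3 fires, +4 burnt)
Step 5: cell (4,0)='.' (+4 fires, +3 burnt)
Step 6: cell (4,0)='.' (+2 fires, +4 burnt)
Step 7: cell (4,0)='.' (+0 fires, +2 burnt)
  fire out at step 7

2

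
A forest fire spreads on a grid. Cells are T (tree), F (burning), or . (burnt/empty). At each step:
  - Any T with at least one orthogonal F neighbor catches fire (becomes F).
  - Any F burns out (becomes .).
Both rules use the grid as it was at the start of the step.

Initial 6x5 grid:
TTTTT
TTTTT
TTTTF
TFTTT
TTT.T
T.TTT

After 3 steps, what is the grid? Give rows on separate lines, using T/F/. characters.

Step 1: 7 trees catch fire, 2 burn out
  TTTTT
  TTTTF
  TFTF.
  F.FTF
  TFT.T
  T.TTT
Step 2: 9 trees catch fire, 7 burn out
  TTTTF
  TFTF.
  F.F..
  ...F.
  F.F.F
  T.TTT
Step 3: 7 trees catch fire, 9 burn out
  TFTF.
  F.F..
  .....
  .....
  .....
  F.FTF

TFTF.
F.F..
.....
.....
.....
F.FTF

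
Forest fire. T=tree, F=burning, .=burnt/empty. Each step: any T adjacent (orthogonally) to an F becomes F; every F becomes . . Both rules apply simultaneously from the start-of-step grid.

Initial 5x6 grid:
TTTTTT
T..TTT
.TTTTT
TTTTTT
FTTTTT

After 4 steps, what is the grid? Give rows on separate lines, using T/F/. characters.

Step 1: 2 trees catch fire, 1 burn out
  TTTTTT
  T..TTT
  .TTTTT
  FTTTTT
  .FTTTT
Step 2: 2 trees catch fire, 2 burn out
  TTTTTT
  T..TTT
  .TTTTT
  .FTTTT
  ..FTTT
Step 3: 3 trees catch fire, 2 burn out
  TTTTTT
  T..TTT
  .FTTTT
  ..FTTT
  ...FTT
Step 4: 3 trees catch fire, 3 burn out
  TTTTTT
  T..TTT
  ..FTTT
  ...FTT
  ....FT

TTTTTT
T..TTT
..FTTT
...FTT
....FT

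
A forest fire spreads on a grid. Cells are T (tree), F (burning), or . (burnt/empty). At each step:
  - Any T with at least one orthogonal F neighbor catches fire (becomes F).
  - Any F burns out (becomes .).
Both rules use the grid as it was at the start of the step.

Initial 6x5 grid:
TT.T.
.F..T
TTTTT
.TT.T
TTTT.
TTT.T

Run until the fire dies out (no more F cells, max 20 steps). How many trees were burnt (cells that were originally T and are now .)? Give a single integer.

Answer: 18

Derivation:
Step 1: +2 fires, +1 burnt (F count now 2)
Step 2: +4 fires, +2 burnt (F count now 4)
Step 3: +3 fires, +4 burnt (F count now 3)
Step 4: +4 fires, +3 burnt (F count now 4)
Step 5: +5 fires, +4 burnt (F count now 5)
Step 6: +0 fires, +5 burnt (F count now 0)
Fire out after step 6
Initially T: 20, now '.': 28
Total burnt (originally-T cells now '.'): 18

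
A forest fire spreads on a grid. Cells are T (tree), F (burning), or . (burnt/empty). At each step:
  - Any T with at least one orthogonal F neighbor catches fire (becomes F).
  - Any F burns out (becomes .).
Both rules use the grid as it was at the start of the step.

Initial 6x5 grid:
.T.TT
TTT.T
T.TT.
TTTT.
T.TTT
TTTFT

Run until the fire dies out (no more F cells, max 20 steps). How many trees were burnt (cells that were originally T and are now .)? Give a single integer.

Answer: 19

Derivation:
Step 1: +3 fires, +1 burnt (F count now 3)
Step 2: +4 fires, +3 burnt (F count now 4)
Step 3: +3 fires, +4 burnt (F count now 3)
Step 4: +3 fires, +3 burnt (F count now 3)
Step 5: +2 fires, +3 burnt (F count now 2)
Step 6: +2 fires, +2 burnt (F count now 2)
Step 7: +2 fires, +2 burnt (F count now 2)
Step 8: +0 fires, +2 burnt (F count now 0)
Fire out after step 8
Initially T: 22, now '.': 27
Total burnt (originally-T cells now '.'): 19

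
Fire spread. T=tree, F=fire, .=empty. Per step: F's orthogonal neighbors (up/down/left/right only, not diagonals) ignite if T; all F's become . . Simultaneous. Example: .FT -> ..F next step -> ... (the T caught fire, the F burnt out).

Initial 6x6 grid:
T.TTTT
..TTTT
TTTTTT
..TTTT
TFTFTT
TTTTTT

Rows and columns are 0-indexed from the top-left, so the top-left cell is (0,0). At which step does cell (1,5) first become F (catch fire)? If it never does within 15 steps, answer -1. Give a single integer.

Step 1: cell (1,5)='T' (+6 fires, +2 burnt)
Step 2: cell (1,5)='T' (+7 fires, +6 burnt)
Step 3: cell (1,5)='T' (+5 fires, +7 burnt)
Step 4: cell (1,5)='T' (+5 fires, +5 burnt)
Step 5: cell (1,5)='F' (+4 fires, +5 burnt)
  -> target ignites at step 5
Step 6: cell (1,5)='.' (+1 fires, +4 burnt)
Step 7: cell (1,5)='.' (+0 fires, +1 burnt)
  fire out at step 7

5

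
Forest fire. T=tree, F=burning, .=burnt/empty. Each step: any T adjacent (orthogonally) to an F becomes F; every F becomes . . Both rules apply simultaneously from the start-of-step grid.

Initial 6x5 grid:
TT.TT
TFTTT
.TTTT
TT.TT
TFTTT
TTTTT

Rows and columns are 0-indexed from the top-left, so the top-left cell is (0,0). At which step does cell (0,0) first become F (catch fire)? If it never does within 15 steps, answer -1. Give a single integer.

Step 1: cell (0,0)='T' (+8 fires, +2 burnt)
Step 2: cell (0,0)='F' (+7 fires, +8 burnt)
  -> target ignites at step 2
Step 3: cell (0,0)='.' (+6 fires, +7 burnt)
Step 4: cell (0,0)='.' (+4 fires, +6 burnt)
Step 5: cell (0,0)='.' (+0 fires, +4 burnt)
  fire out at step 5

2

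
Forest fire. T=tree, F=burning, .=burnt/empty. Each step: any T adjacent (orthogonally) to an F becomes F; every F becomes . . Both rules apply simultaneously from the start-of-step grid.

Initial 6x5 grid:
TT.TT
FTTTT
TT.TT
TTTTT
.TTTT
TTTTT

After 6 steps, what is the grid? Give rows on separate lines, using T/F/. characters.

Step 1: 3 trees catch fire, 1 burn out
  FT.TT
  .FTTT
  FT.TT
  TTTTT
  .TTTT
  TTTTT
Step 2: 4 trees catch fire, 3 burn out
  .F.TT
  ..FTT
  .F.TT
  FTTTT
  .TTTT
  TTTTT
Step 3: 2 trees catch fire, 4 burn out
  ...TT
  ...FT
  ...TT
  .FTTT
  .TTTT
  TTTTT
Step 4: 5 trees catch fire, 2 burn out
  ...FT
  ....F
  ...FT
  ..FTT
  .FTTT
  TTTTT
Step 5: 5 trees catch fire, 5 burn out
  ....F
  .....
  ....F
  ...FT
  ..FTT
  TFTTT
Step 6: 4 trees catch fire, 5 burn out
  .....
  .....
  .....
  ....F
  ...FT
  F.FTT

.....
.....
.....
....F
...FT
F.FTT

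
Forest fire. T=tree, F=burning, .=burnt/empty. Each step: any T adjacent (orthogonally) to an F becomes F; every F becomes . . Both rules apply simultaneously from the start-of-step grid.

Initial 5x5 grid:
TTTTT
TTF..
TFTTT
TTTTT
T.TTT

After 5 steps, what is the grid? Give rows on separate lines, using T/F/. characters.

Step 1: 5 trees catch fire, 2 burn out
  TTFTT
  TF...
  F.FTT
  TFTTT
  T.TTT
Step 2: 6 trees catch fire, 5 burn out
  TF.FT
  F....
  ...FT
  F.FTT
  T.TTT
Step 3: 6 trees catch fire, 6 burn out
  F...F
  .....
  ....F
  ...FT
  F.FTT
Step 4: 2 trees catch fire, 6 burn out
  .....
  .....
  .....
  ....F
  ...FT
Step 5: 1 trees catch fire, 2 burn out
  .....
  .....
  .....
  .....
  ....F

.....
.....
.....
.....
....F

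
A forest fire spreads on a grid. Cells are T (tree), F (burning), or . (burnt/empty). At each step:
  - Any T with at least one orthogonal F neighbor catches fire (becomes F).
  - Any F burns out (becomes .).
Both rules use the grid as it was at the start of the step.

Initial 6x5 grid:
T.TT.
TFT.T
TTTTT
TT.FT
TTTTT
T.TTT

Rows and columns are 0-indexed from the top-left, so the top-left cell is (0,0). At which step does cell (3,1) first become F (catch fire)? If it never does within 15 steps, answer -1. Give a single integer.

Step 1: cell (3,1)='T' (+6 fires, +2 burnt)
Step 2: cell (3,1)='F' (+9 fires, +6 burnt)
  -> target ignites at step 2
Step 3: cell (3,1)='.' (+6 fires, +9 burnt)
Step 4: cell (3,1)='.' (+1 fires, +6 burnt)
Step 5: cell (3,1)='.' (+1 fires, +1 burnt)
Step 6: cell (3,1)='.' (+0 fires, +1 burnt)
  fire out at step 6

2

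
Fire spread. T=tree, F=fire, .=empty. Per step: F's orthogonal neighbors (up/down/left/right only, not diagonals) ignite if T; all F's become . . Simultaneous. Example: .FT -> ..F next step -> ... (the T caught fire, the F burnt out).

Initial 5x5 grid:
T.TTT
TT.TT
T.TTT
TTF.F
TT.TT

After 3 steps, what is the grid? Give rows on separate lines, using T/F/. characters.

Step 1: 4 trees catch fire, 2 burn out
  T.TTT
  TT.TT
  T.FTF
  TF...
  TT.TF
Step 2: 5 trees catch fire, 4 burn out
  T.TTT
  TT.TF
  T..F.
  F....
  TF.F.
Step 3: 4 trees catch fire, 5 burn out
  T.TTF
  TT.F.
  F....
  .....
  F....

T.TTF
TT.F.
F....
.....
F....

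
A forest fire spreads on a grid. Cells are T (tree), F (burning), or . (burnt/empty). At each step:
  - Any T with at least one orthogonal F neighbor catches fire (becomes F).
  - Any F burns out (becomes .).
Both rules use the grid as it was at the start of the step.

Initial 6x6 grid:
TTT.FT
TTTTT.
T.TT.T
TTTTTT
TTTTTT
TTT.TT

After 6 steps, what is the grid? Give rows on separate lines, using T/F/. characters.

Step 1: 2 trees catch fire, 1 burn out
  TTT..F
  TTTTF.
  T.TT.T
  TTTTTT
  TTTTTT
  TTT.TT
Step 2: 1 trees catch fire, 2 burn out
  TTT...
  TTTF..
  T.TT.T
  TTTTTT
  TTTTTT
  TTT.TT
Step 3: 2 trees catch fire, 1 burn out
  TTT...
  TTF...
  T.TF.T
  TTTTTT
  TTTTTT
  TTT.TT
Step 4: 4 trees catch fire, 2 burn out
  TTF...
  TF....
  T.F..T
  TTTFTT
  TTTTTT
  TTT.TT
Step 5: 5 trees catch fire, 4 burn out
  TF....
  F.....
  T....T
  TTF.FT
  TTTFTT
  TTT.TT
Step 6: 6 trees catch fire, 5 burn out
  F.....
  ......
  F....T
  TF...F
  TTF.FT
  TTT.TT

F.....
......
F....T
TF...F
TTF.FT
TTT.TT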